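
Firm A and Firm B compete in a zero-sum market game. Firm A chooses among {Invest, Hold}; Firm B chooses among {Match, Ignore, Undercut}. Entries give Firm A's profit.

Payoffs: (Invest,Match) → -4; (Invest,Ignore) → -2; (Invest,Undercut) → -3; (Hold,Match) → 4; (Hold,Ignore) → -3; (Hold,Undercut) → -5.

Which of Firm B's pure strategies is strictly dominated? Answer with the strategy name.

Ignore

Undercut holds Firm A's payoff strictly below Ignore in every row: -3 < -2, -5 < -3.
So Ignore is strictly dominated for Firm B.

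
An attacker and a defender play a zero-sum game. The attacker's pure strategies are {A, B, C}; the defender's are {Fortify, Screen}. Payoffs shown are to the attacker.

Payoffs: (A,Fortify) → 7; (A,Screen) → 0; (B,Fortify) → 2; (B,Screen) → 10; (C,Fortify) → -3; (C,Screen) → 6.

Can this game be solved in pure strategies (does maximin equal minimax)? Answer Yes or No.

No

Row minima: A → 0, B → 2, C → -3; maximin = 2.
Column maxima: Fortify → 7, Screen → 10; minimax = 7.
2 ≠ 7, so no pure-strategy equilibrium exists.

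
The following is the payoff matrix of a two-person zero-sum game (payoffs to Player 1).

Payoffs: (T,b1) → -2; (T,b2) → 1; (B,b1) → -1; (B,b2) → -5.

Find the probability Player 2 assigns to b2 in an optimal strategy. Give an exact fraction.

Row minima: T → -2, B → -5; maximin = -2.
Column maxima: b1 → -1, b2 → 1; minimax = -1.
-2 ≠ -1, so there is no saddle point; optimal play is mixed.
Let Player 1 play T with probability p. Expected payoff against b1: (-2)p + (-1)(1−p) = −p − 1; against b2: 1p + (-5)(1−p) = 6p − 5.
Setting these equal: −p − 1 = 6p − 5 ⇒ −7p = -4 ⇒ p = 4/7, and the value is (-1)·(4/7) − 1 = -11/7.
For Player 2: with q = P(b1), equating T's and B's payoffs gives −3q + 1 = 4q − 5 ⇒ q = 6/7.

1/7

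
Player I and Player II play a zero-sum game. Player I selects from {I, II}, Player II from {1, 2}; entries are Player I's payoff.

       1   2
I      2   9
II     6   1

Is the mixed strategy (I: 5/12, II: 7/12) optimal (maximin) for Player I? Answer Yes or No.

Yes

Against 1 this mix gives (5/12)·2 + (7/12)·6 = 13/3.
Against 2 this mix gives (5/12)·9 + (7/12)·1 = 13/3.
All of Player II's active replies (1, 2) yield 13/3, and no column does worse for Player I. The mix makes Player II indifferent and guarantees 13/3, so it is optimal.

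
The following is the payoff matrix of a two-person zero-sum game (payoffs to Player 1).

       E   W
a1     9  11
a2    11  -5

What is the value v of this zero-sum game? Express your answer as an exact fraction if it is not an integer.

83/9

Row minima: a1 → 9, a2 → -5; maximin = 9.
Column maxima: E → 11, W → 11; minimax = 11.
9 ≠ 11, so there is no saddle point; optimal play is mixed.
Let Player 1 play a1 with probability p. Expected payoff against E: 9p + 11(1−p) = −2p + 11; against W: 11p + (-5)(1−p) = 16p − 5.
Setting these equal: −2p + 11 = 16p − 5 ⇒ −18p = -16 ⇒ p = 8/9, and the value is (-2)·(8/9) + 11 = 83/9.
For Player 2: with q = P(E), equating a1's and a2's payoffs gives −2q + 11 = 16q − 5 ⇒ q = 8/9.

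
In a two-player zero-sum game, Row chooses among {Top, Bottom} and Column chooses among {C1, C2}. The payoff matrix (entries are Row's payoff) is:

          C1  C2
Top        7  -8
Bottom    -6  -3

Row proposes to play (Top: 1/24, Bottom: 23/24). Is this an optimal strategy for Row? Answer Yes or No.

Against C1 this mix gives (1/24)·7 + (23/24)·(-6) = -131/24.
Against C2 this mix gives (1/24)·(-8) + (23/24)·(-3) = -77/24.
Column will play C1, holding Row to -131/24. Shifting weight toward the row that does better against C1 would raise this floor (the equalizing mix achieves -23/6 against both C1 and C2), so the proposed strategy is not optimal.

No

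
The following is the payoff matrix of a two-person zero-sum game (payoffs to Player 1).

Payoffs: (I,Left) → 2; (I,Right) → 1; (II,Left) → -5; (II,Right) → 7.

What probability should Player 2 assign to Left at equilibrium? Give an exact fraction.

Row minima: I → 1, II → -5; maximin = 1.
Column maxima: Left → 2, Right → 7; minimax = 2.
1 ≠ 2, so there is no saddle point; optimal play is mixed.
Let Player 1 play I with probability p. Expected payoff against Left: 2p + (-5)(1−p) = 7p − 5; against Right: 1p + 7(1−p) = −6p + 7.
Setting these equal: 7p − 5 = −6p + 7 ⇒ 13p = 12 ⇒ p = 12/13, and the value is (7)·(12/13) − 5 = 19/13.
For Player 2: with q = P(Left), equating I's and II's payoffs gives q + 1 = −12q + 7 ⇒ q = 6/13.

6/13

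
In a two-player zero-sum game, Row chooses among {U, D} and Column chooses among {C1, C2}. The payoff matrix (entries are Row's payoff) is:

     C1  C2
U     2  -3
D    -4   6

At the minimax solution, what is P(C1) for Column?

3/5

Row minima: U → -3, D → -4; maximin = -3.
Column maxima: C1 → 2, C2 → 6; minimax = 2.
-3 ≠ 2, so there is no saddle point; optimal play is mixed.
Let Row play U with probability p. Expected payoff against C1: 2p + (-4)(1−p) = 6p − 4; against C2: (-3)p + 6(1−p) = −9p + 6.
Setting these equal: 6p − 4 = −9p + 6 ⇒ 15p = 10 ⇒ p = 2/3, and the value is (6)·(2/3) − 4 = 0.
For Column: with q = P(C1), equating U's and D's payoffs gives 5q − 3 = −10q + 6 ⇒ q = 3/5.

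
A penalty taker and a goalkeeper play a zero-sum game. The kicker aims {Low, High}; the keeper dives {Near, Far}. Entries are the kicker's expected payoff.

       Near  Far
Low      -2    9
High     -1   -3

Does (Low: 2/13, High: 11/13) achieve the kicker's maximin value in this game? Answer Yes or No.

Against Near this mix gives (2/13)·(-2) + (11/13)·(-1) = -15/13.
Against Far this mix gives (2/13)·9 + (11/13)·(-3) = -15/13.
All of the keeper's active replies (Near, Far) yield -15/13, and no column does worse for the kicker. The mix makes the keeper indifferent and guarantees -15/13, so it is optimal.

Yes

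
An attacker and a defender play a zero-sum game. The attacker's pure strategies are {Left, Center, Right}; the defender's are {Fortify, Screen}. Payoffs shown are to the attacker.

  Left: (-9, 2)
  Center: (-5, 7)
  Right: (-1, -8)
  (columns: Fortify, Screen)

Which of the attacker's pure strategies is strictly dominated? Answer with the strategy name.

Center gives a strictly higher payoff than Left against every column: -5 > -9, 7 > 2.
So Left is strictly dominated and the attacker never plays it.

Left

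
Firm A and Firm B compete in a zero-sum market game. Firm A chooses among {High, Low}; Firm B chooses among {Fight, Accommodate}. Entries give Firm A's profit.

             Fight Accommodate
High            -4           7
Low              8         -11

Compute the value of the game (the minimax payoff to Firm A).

Row minima: High → -4, Low → -11; maximin = -4.
Column maxima: Fight → 8, Accommodate → 7; minimax = 7.
-4 ≠ 7, so there is no saddle point; optimal play is mixed.
Let Firm A play High with probability p. Expected payoff against Fight: (-4)p + 8(1−p) = −12p + 8; against Accommodate: 7p + (-11)(1−p) = 18p − 11.
Setting these equal: −12p + 8 = 18p − 11 ⇒ −30p = -19 ⇒ p = 19/30, and the value is (-12)·(19/30) + 8 = 2/5.
For Firm B: with q = P(Fight), equating High's and Low's payoffs gives −11q + 7 = 19q − 11 ⇒ q = 3/5.

2/5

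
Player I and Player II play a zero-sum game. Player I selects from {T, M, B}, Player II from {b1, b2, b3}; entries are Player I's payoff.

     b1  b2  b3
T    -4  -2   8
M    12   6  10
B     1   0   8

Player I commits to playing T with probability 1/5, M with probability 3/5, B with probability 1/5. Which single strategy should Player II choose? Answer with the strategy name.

b2

If Player II plays b1, Player I's expected payoff is (1/5)·(-4) + (3/5)·12 + (1/5)·1 = 33/5.
If Player II plays b2, Player I's expected payoff is (1/5)·(-2) + (3/5)·6 + (1/5)·0 = 16/5.
If Player II plays b3, Player I's expected payoff is (1/5)·8 + (3/5)·10 + (1/5)·8 = 46/5.
Player II minimizes Player I's payoff; the smallest is 16/5, so the best response is b2.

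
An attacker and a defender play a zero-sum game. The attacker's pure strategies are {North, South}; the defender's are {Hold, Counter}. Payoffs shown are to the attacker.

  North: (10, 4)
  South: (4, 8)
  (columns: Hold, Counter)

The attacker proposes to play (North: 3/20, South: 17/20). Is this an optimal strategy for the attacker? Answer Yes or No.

No

Against Hold this mix gives (3/20)·10 + (17/20)·4 = 49/10.
Against Counter this mix gives (3/20)·4 + (17/20)·8 = 37/5.
The defender will play Hold, holding the attacker to 49/10. Shifting weight toward the row that does better against Hold would raise this floor (the equalizing mix achieves 32/5 against both Hold and Counter), so the proposed strategy is not optimal.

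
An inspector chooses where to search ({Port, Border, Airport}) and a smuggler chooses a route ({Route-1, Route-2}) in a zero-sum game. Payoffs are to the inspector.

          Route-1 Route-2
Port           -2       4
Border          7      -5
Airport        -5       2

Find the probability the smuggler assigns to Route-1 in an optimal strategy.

Row minima: Port → -2, Border → -5, Airport → -5; maximin = -2.
Column maxima: Route-1 → 7, Route-2 → 4; minimax = 4.
-2 ≠ 4, so there is no saddle point; optimal play is mixed.
Airport is strictly dominated by Port, so the inspector never plays it.
On the remaining 2×2 (Port, Border vs Route-1, Route-2):
Let the inspector play Port with probability p. Expected payoff against Route-1: (-2)p + 7(1−p) = −9p + 7; against Route-2: 4p + (-5)(1−p) = 9p − 5.
Setting these equal: −9p + 7 = 9p − 5 ⇒ −18p = -12 ⇒ p = 2/3, and the value is (-9)·(2/3) + 7 = 1.
For the smuggler: with q = P(Route-1), equating Port's and Border's payoffs gives −6q + 4 = 12q − 5 ⇒ q = 1/2.

1/2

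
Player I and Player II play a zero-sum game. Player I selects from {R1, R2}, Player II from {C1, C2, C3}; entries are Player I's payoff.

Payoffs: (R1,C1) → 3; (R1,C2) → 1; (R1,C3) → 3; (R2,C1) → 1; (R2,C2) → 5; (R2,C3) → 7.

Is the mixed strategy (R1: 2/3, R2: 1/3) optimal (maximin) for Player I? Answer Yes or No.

Yes

Against C1 this mix gives (2/3)·3 + (1/3)·1 = 7/3.
Against C2 this mix gives (2/3)·1 + (1/3)·5 = 7/3.
Against C3 this mix gives (2/3)·3 + (1/3)·7 = 13/3.
All of Player II's active replies (C1, C2) yield 7/3, and no column does worse for Player I. The mix makes Player II indifferent and guarantees 7/3, so it is optimal.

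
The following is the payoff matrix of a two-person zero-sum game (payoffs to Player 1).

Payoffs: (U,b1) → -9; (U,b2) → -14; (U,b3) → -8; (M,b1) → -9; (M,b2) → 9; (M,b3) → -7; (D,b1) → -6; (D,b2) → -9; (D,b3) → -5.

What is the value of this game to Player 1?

Row minima: U → -14, M → -9, D → -9; maximin = -9.
Column maxima: b1 → -6, b2 → 9, b3 → -5; minimax = -6.
-9 ≠ -6, so there is no saddle point; optimal play is mixed.
U is strictly dominated by D, so Player 1 never plays it.
b3 is strictly dominated by b1 (it gives Player 1 strictly more in every row), so Player 2 never plays it.
On the remaining 2×2 (M, D vs b1, b2):
Let Player 1 play M with probability p. Expected payoff against b1: (-9)p + (-6)(1−p) = −3p − 6; against b2: 9p + (-9)(1−p) = 18p − 9.
Setting these equal: −3p − 6 = 18p − 9 ⇒ −21p = -3 ⇒ p = 1/7, and the value is (-3)·(1/7) − 6 = -45/7.
For Player 2: with q = P(b1), equating M's and D's payoffs gives −18q + 9 = 3q − 9 ⇒ q = 6/7.

-45/7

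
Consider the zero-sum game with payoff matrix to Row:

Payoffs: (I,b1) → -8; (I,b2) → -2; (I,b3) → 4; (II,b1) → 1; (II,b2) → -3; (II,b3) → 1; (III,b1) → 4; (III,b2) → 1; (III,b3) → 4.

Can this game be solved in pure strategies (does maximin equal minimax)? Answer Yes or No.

Row minima: I → -8, II → -3, III → 1; maximin = 1.
Column maxima: b1 → 4, b2 → 1, b3 → 4; minimax = 1.
maximin = minimax = 1, so a saddle point exists.

Yes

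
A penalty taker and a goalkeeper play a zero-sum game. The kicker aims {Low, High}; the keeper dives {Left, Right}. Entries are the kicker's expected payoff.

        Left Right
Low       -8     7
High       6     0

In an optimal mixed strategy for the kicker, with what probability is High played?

5/7

Row minima: Low → -8, High → 0; maximin = 0.
Column maxima: Left → 6, Right → 7; minimax = 6.
0 ≠ 6, so there is no saddle point; optimal play is mixed.
Let the kicker play Low with probability p. Expected payoff against Left: (-8)p + 6(1−p) = −14p + 6; against Right: 7p + 0(1−p) = 7p.
Setting these equal: −14p + 6 = 7p ⇒ −21p = -6 ⇒ p = 2/7, and the value is (-14)·(2/7) + 6 = 2.
For the keeper: with q = P(Left), equating Low's and High's payoffs gives −15q + 7 = 6q ⇒ q = 1/3.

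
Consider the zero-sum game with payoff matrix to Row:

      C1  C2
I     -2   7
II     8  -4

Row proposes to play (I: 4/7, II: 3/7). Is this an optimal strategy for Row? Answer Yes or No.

Against C1 this mix gives (4/7)·(-2) + (3/7)·8 = 16/7.
Against C2 this mix gives (4/7)·7 + (3/7)·(-4) = 16/7.
All of Column's active replies (C1, C2) yield 16/7, and no column does worse for Row. The mix makes Column indifferent and guarantees 16/7, so it is optimal.

Yes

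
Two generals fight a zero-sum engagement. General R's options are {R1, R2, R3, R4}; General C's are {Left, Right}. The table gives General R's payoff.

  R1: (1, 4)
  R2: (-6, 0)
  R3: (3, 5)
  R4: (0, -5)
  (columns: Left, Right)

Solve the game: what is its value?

3

Row minima: R1 → 1, R2 → -6, R3 → 3, R4 → -5; maximin = 3.
Column maxima: Left → 3, Right → 5; minimax = 3.
Since maximin = minimax = 3, there is a saddle point and the value is 3.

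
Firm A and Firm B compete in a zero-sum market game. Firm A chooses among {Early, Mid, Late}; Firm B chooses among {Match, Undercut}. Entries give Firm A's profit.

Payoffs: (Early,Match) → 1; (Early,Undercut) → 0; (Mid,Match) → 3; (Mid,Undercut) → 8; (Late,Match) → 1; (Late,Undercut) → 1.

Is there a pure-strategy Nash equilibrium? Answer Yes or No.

Row minima: Early → 0, Mid → 3, Late → 1; maximin = 3.
Column maxima: Match → 3, Undercut → 8; minimax = 3.
maximin = minimax = 3, so a saddle point exists.

Yes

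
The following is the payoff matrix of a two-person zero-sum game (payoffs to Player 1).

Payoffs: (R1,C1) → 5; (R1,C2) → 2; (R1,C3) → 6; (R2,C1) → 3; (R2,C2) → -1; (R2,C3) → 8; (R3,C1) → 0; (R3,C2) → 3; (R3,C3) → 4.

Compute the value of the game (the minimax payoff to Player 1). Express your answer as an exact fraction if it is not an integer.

5/2

Row minima: R1 → 2, R2 → -1, R3 → 0; maximin = 2.
Column maxima: C1 → 5, C2 → 3, C3 → 8; minimax = 3.
2 ≠ 3, so there is no saddle point; optimal play is mixed.
C3 is strictly dominated by C1 (it gives Player 1 strictly more in every row), so Player 2 never plays it.
With C3 eliminated, R2 is strictly dominated by R1 (R1 gives Player 1 strictly more in every remaining column), so Player 1 never plays it.
On the remaining 2×2 (R1, R3 vs C1, C2):
Let Player 1 play R1 with probability p. Expected payoff against C1: 5p + 0(1−p) = 5p; against C2: 2p + 3(1−p) = −p + 3.
Setting these equal: 5p = −p + 3 ⇒ 6p = 3 ⇒ p = 1/2, and the value is (5)·(1/2) = 5/2.
For Player 2: with q = P(C1), equating R1's and R3's payoffs gives 3q + 2 = −3q + 3 ⇒ q = 1/6.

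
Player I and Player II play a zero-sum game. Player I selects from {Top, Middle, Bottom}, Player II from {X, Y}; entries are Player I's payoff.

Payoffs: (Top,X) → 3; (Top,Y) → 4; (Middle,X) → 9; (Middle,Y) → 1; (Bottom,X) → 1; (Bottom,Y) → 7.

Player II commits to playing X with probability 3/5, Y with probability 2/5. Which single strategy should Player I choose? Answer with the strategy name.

Middle

Expected payoff of Top: (3/5)·3 + (2/5)·4 = 17/5.
Expected payoff of Middle: (3/5)·9 + (2/5)·1 = 29/5.
Expected payoff of Bottom: (3/5)·1 + (2/5)·7 = 17/5.
The largest is 29/5, so Player I's best response is Middle.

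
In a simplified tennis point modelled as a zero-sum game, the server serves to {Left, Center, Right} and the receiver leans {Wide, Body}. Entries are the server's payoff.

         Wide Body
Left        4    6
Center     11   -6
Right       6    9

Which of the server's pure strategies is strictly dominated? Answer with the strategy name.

Left

Right gives a strictly higher payoff than Left against every column: 6 > 4, 9 > 6.
So Left is strictly dominated and the server never plays it.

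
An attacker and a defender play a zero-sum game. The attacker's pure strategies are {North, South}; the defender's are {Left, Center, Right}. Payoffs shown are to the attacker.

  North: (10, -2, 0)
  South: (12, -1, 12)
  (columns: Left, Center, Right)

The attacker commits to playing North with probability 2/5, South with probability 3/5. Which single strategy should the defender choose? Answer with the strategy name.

If the defender plays Left, the attacker's expected payoff is (2/5)·10 + (3/5)·12 = 56/5.
If the defender plays Center, the attacker's expected payoff is (2/5)·(-2) + (3/5)·(-1) = -7/5.
If the defender plays Right, the attacker's expected payoff is (2/5)·0 + (3/5)·12 = 36/5.
The defender minimizes the attacker's payoff; the smallest is -7/5, so the best response is Center.

Center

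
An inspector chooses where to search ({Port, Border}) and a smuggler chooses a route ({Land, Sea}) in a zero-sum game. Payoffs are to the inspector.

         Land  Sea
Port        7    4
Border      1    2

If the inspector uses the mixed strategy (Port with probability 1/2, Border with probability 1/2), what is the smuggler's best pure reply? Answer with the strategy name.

Sea

If the smuggler plays Land, the inspector's expected payoff is (1/2)·7 + (1/2)·1 = 4.
If the smuggler plays Sea, the inspector's expected payoff is (1/2)·4 + (1/2)·2 = 3.
The smuggler minimizes the inspector's payoff; the smallest is 3, so the best response is Sea.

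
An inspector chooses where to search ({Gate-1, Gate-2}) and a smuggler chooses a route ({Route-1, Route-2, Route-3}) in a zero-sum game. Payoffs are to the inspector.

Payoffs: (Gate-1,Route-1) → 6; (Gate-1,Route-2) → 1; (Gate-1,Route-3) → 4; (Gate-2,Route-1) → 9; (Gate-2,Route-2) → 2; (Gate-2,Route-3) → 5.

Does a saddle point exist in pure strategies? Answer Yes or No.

Row minima: Gate-1 → 1, Gate-2 → 2; maximin = 2.
Column maxima: Route-1 → 9, Route-2 → 2, Route-3 → 5; minimax = 2.
maximin = minimax = 2, so a saddle point exists.

Yes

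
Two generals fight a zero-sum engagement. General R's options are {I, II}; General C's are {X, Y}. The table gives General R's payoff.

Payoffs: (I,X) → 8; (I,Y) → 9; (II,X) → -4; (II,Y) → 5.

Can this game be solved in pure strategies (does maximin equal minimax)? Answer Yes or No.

Row minima: I → 8, II → -4; maximin = 8.
Column maxima: X → 8, Y → 9; minimax = 8.
maximin = minimax = 8, so a saddle point exists.

Yes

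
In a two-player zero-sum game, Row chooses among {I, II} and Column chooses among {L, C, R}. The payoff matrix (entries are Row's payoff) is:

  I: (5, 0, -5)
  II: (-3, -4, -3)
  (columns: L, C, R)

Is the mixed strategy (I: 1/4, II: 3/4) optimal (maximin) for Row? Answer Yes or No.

Against L this mix gives (1/4)·5 + (3/4)·(-3) = -1.
Against C this mix gives (1/4)·0 + (3/4)·(-4) = -3.
Against R this mix gives (1/4)·(-5) + (3/4)·(-3) = -7/2.
Column will play R, holding Row to -7/2. Shifting weight toward the row that does better against R would raise this floor (the equalizing mix achieves -10/3 against both R and C), so the proposed strategy is not optimal.

No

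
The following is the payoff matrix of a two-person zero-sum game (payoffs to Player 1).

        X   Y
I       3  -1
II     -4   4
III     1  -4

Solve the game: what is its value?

2/3

Row minima: I → -1, II → -4, III → -4; maximin = -1.
Column maxima: X → 3, Y → 4; minimax = 3.
-1 ≠ 3, so there is no saddle point; optimal play is mixed.
III is strictly dominated by I, so Player 1 never plays it.
On the remaining 2×2 (I, II vs X, Y):
Let Player 1 play I with probability p. Expected payoff against X: 3p + (-4)(1−p) = 7p − 4; against Y: (-1)p + 4(1−p) = −5p + 4.
Setting these equal: 7p − 4 = −5p + 4 ⇒ 12p = 8 ⇒ p = 2/3, and the value is (7)·(2/3) − 4 = 2/3.
For Player 2: with q = P(X), equating I's and II's payoffs gives 4q − 1 = −8q + 4 ⇒ q = 5/12.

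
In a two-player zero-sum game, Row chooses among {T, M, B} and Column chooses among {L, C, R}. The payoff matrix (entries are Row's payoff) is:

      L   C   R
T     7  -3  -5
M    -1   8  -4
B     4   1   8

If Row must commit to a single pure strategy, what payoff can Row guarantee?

Row minima: T → -5, M → -4, B → 1.
The best of these is 1.

1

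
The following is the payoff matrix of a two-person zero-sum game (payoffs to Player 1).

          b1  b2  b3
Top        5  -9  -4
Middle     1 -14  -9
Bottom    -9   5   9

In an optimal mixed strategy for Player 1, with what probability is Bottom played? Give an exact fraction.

Row minima: Top → -9, Middle → -14, Bottom → -9; maximin = -9.
Column maxima: b1 → 5, b2 → 5, b3 → 9; minimax = 5.
-9 ≠ 5, so there is no saddle point; optimal play is mixed.
Middle is strictly dominated by Top, so Player 1 never plays it.
b3 is strictly dominated by b2 (it gives Player 1 strictly more in every row), so Player 2 never plays it.
On the remaining 2×2 (Top, Bottom vs b1, b2):
Let Player 1 play Top with probability p. Expected payoff against b1: 5p + (-9)(1−p) = 14p − 9; against b2: (-9)p + 5(1−p) = −14p + 5.
Setting these equal: 14p − 9 = −14p + 5 ⇒ 28p = 14 ⇒ p = 1/2, and the value is (14)·(1/2) − 9 = -2.
For Player 2: with q = P(b1), equating Top's and Bottom's payoffs gives 14q − 9 = −14q + 5 ⇒ q = 1/2.

1/2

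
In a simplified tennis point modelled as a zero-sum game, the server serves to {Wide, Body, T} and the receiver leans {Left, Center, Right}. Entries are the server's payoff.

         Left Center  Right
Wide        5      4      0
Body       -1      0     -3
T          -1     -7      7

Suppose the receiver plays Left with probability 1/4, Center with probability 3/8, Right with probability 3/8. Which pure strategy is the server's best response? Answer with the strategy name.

Wide

Expected payoff of Wide: (1/4)·5 + (3/8)·4 + (3/8)·0 = 11/4.
Expected payoff of Body: (1/4)·(-1) + (3/8)·0 + (3/8)·(-3) = -11/8.
Expected payoff of T: (1/4)·(-1) + (3/8)·(-7) + (3/8)·7 = -1/4.
The largest is 11/4, so the server's best response is Wide.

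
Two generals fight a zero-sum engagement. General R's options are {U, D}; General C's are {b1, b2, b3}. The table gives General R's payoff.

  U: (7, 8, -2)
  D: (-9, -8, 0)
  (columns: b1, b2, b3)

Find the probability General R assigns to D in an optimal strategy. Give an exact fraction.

1/2

Row minima: U → -2, D → -9; maximin = -2.
Column maxima: b1 → 7, b2 → 8, b3 → 0; minimax = 0.
-2 ≠ 0, so there is no saddle point; optimal play is mixed.
b2 is strictly dominated by b1 (it gives General R strictly more in every row), so General C never plays it.
On the remaining 2×2 (U, D vs b1, b3):
Let General R play U with probability p. Expected payoff against b1: 7p + (-9)(1−p) = 16p − 9; against b3: (-2)p + 0(1−p) = −2p.
Setting these equal: 16p − 9 = −2p ⇒ 18p = 9 ⇒ p = 1/2, and the value is (16)·(1/2) − 9 = -1.
For General C: with q = P(b1), equating U's and D's payoffs gives 9q − 2 = −9q ⇒ q = 1/9.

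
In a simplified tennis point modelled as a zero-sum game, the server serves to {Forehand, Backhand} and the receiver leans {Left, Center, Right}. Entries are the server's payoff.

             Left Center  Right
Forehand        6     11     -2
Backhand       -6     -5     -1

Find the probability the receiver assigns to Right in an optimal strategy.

12/13

Row minima: Forehand → -2, Backhand → -6; maximin = -2.
Column maxima: Left → 6, Center → 11, Right → -1; minimax = -1.
-2 ≠ -1, so there is no saddle point; optimal play is mixed.
Center is strictly dominated by Left (it gives the server strictly more in every row), so the receiver never plays it.
On the remaining 2×2 (Forehand, Backhand vs Left, Right):
Let the server play Forehand with probability p. Expected payoff against Left: 6p + (-6)(1−p) = 12p − 6; against Right: (-2)p + (-1)(1−p) = −p − 1.
Setting these equal: 12p − 6 = −p − 1 ⇒ 13p = 5 ⇒ p = 5/13, and the value is (12)·(5/13) − 6 = -18/13.
For the receiver: with q = P(Left), equating Forehand's and Backhand's payoffs gives 8q − 2 = −5q − 1 ⇒ q = 1/13.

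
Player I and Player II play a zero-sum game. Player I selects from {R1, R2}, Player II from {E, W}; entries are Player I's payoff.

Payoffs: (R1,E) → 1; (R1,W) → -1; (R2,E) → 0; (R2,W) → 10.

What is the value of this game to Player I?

Row minima: R1 → -1, R2 → 0; maximin = 0.
Column maxima: E → 1, W → 10; minimax = 1.
0 ≠ 1, so there is no saddle point; optimal play is mixed.
Let Player I play R1 with probability p. Expected payoff against E: 1p + 0(1−p) = p; against W: (-1)p + 10(1−p) = −11p + 10.
Setting these equal: p = −11p + 10 ⇒ 12p = 10 ⇒ p = 5/6, and the value is (1)·(5/6) = 5/6.
For Player II: with q = P(E), equating R1's and R2's payoffs gives 2q − 1 = −10q + 10 ⇒ q = 11/12.

5/6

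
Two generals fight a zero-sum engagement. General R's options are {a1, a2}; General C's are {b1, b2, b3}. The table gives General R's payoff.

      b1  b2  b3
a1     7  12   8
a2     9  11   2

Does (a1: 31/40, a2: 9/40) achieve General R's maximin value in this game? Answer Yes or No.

No

Against b1 this mix gives (31/40)·7 + (9/40)·9 = 149/20.
Against b2 this mix gives (31/40)·12 + (9/40)·11 = 471/40.
Against b3 this mix gives (31/40)·8 + (9/40)·2 = 133/20.
General C will play b3, holding General R to 133/20. Shifting weight toward the row that does better against b3 would raise this floor (the equalizing mix achieves 29/4 against both b3 and b1), so the proposed strategy is not optimal.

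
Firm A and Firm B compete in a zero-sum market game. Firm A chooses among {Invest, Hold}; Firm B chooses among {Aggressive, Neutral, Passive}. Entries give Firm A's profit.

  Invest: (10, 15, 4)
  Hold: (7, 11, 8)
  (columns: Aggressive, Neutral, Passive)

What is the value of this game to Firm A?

52/7

Row minima: Invest → 4, Hold → 7; maximin = 7.
Column maxima: Aggressive → 10, Neutral → 15, Passive → 8; minimax = 8.
7 ≠ 8, so there is no saddle point; optimal play is mixed.
Neutral is strictly dominated by Aggressive (it gives Firm A strictly more in every row), so Firm B never plays it.
On the remaining 2×2 (Invest, Hold vs Aggressive, Passive):
Let Firm A play Invest with probability p. Expected payoff against Aggressive: 10p + 7(1−p) = 3p + 7; against Passive: 4p + 8(1−p) = −4p + 8.
Setting these equal: 3p + 7 = −4p + 8 ⇒ 7p = 1 ⇒ p = 1/7, and the value is (3)·(1/7) + 7 = 52/7.
For Firm B: with q = P(Aggressive), equating Invest's and Hold's payoffs gives 6q + 4 = −q + 8 ⇒ q = 4/7.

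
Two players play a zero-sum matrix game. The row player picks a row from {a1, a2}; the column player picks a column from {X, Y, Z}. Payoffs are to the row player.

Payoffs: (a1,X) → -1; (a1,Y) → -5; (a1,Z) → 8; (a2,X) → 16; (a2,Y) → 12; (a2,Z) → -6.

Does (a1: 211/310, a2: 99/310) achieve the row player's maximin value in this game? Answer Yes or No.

Against X this mix gives (211/310)·(-1) + (99/310)·16 = 1373/310.
Against Y this mix gives (211/310)·(-5) + (99/310)·12 = 133/310.
Against Z this mix gives (211/310)·8 + (99/310)·(-6) = 547/155.
The column player will play Y, holding the row player to 133/310. Shifting weight toward the row that does better against Y would raise this floor (the equalizing mix achieves 66/31 against both Y and Z), so the proposed strategy is not optimal.

No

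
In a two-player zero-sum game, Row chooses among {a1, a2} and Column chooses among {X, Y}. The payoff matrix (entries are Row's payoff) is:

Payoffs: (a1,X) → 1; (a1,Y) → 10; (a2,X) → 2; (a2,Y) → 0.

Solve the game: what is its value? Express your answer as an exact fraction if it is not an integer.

Row minima: a1 → 1, a2 → 0; maximin = 1.
Column maxima: X → 2, Y → 10; minimax = 2.
1 ≠ 2, so there is no saddle point; optimal play is mixed.
Let Row play a1 with probability p. Expected payoff against X: 1p + 2(1−p) = −p + 2; against Y: 10p + 0(1−p) = 10p.
Setting these equal: −p + 2 = 10p ⇒ −11p = -2 ⇒ p = 2/11, and the value is (-1)·(2/11) + 2 = 20/11.
For Column: with q = P(X), equating a1's and a2's payoffs gives −9q + 10 = 2q ⇒ q = 10/11.

20/11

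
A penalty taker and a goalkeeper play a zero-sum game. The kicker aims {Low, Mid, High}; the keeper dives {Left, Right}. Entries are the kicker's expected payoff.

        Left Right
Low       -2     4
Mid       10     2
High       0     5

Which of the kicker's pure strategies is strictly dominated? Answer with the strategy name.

High gives a strictly higher payoff than Low against every column: 0 > -2, 5 > 4.
So Low is strictly dominated and the kicker never plays it.

Low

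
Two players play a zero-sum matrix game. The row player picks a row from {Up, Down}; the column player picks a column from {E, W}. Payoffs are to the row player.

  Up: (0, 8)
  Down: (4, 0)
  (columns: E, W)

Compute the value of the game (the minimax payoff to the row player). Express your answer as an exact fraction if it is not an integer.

8/3

Row minima: Up → 0, Down → 0; maximin = 0.
Column maxima: E → 4, W → 8; minimax = 4.
0 ≠ 4, so there is no saddle point; optimal play is mixed.
Let the row player play Up with probability p. Expected payoff against E: 0p + 4(1−p) = −4p + 4; against W: 8p + 0(1−p) = 8p.
Setting these equal: −4p + 4 = 8p ⇒ −12p = -4 ⇒ p = 1/3, and the value is (-4)·(1/3) + 4 = 8/3.
For the column player: with q = P(E), equating Up's and Down's payoffs gives −8q + 8 = 4q ⇒ q = 2/3.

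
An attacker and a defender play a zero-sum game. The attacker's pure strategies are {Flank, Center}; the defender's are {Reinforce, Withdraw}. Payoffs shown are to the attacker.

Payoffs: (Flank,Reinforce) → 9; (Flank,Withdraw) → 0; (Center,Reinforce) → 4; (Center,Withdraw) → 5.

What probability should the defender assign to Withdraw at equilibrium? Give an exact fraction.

1/2

Row minima: Flank → 0, Center → 4; maximin = 4.
Column maxima: Reinforce → 9, Withdraw → 5; minimax = 5.
4 ≠ 5, so there is no saddle point; optimal play is mixed.
Let the attacker play Flank with probability p. Expected payoff against Reinforce: 9p + 4(1−p) = 5p + 4; against Withdraw: 0p + 5(1−p) = −5p + 5.
Setting these equal: 5p + 4 = −5p + 5 ⇒ 10p = 1 ⇒ p = 1/10, and the value is (5)·(1/10) + 4 = 9/2.
For the defender: with q = P(Reinforce), equating Flank's and Center's payoffs gives 9q = −q + 5 ⇒ q = 1/2.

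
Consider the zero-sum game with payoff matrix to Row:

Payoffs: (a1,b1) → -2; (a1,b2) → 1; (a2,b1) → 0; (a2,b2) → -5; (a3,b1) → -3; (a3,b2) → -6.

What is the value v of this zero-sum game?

Row minima: a1 → -2, a2 → -5, a3 → -6; maximin = -2.
Column maxima: b1 → 0, b2 → 1; minimax = 0.
-2 ≠ 0, so there is no saddle point; optimal play is mixed.
a3 is strictly dominated by a1, so Row never plays it.
On the remaining 2×2 (a1, a2 vs b1, b2):
Let Row play a1 with probability p. Expected payoff against b1: (-2)p + 0(1−p) = −2p; against b2: 1p + (-5)(1−p) = 6p − 5.
Setting these equal: −2p = 6p − 5 ⇒ −8p = -5 ⇒ p = 5/8, and the value is (-2)·(5/8) = -5/4.
For Column: with q = P(b1), equating a1's and a2's payoffs gives −3q + 1 = 5q − 5 ⇒ q = 3/4.

-5/4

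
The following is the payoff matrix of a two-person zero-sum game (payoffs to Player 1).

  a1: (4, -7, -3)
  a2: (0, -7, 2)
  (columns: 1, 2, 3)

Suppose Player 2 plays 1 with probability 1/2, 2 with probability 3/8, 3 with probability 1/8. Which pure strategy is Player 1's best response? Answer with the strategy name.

Expected payoff of a1: (1/2)·4 + (3/8)·(-7) + (1/8)·(-3) = -1.
Expected payoff of a2: (1/2)·0 + (3/8)·(-7) + (1/8)·2 = -19/8.
The largest is -1, so Player 1's best response is a1.

a1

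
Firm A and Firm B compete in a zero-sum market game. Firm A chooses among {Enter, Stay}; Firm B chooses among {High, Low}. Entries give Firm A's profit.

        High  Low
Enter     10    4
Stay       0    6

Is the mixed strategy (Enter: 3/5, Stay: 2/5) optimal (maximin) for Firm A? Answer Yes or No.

Against High this mix gives (3/5)·10 + (2/5)·0 = 6.
Against Low this mix gives (3/5)·4 + (2/5)·6 = 24/5.
Firm B will play Low, holding Firm A to 24/5. Shifting weight toward the row that does better against Low would raise this floor (the equalizing mix achieves 5 against both Low and High), so the proposed strategy is not optimal.

No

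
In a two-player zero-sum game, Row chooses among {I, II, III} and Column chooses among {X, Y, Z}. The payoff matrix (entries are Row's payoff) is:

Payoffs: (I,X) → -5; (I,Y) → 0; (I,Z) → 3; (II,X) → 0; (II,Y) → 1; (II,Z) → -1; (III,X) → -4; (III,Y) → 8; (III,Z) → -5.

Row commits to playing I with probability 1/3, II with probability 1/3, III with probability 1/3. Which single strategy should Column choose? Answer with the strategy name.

X

If Column plays X, Row's expected payoff is (1/3)·(-5) + (1/3)·0 + (1/3)·(-4) = -3.
If Column plays Y, Row's expected payoff is (1/3)·0 + (1/3)·1 + (1/3)·8 = 3.
If Column plays Z, Row's expected payoff is (1/3)·3 + (1/3)·(-1) + (1/3)·(-5) = -1.
Column minimizes Row's payoff; the smallest is -3, so the best response is X.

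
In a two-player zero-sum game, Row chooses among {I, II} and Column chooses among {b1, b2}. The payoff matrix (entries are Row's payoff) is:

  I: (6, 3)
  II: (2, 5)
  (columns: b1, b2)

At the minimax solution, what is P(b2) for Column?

2/3

Row minima: I → 3, II → 2; maximin = 3.
Column maxima: b1 → 6, b2 → 5; minimax = 5.
3 ≠ 5, so there is no saddle point; optimal play is mixed.
Let Row play I with probability p. Expected payoff against b1: 6p + 2(1−p) = 4p + 2; against b2: 3p + 5(1−p) = −2p + 5.
Setting these equal: 4p + 2 = −2p + 5 ⇒ 6p = 3 ⇒ p = 1/2, and the value is (4)·(1/2) + 2 = 4.
For Column: with q = P(b1), equating I's and II's payoffs gives 3q + 3 = −3q + 5 ⇒ q = 1/3.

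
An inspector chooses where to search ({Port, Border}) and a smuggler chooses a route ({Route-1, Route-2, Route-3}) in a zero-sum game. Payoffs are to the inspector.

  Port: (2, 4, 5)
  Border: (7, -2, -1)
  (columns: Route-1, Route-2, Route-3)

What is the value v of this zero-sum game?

Row minima: Port → 2, Border → -2; maximin = 2.
Column maxima: Route-1 → 7, Route-2 → 4, Route-3 → 5; minimax = 4.
2 ≠ 4, so there is no saddle point; optimal play is mixed.
Route-3 is strictly dominated by Route-2 (it gives the inspector strictly more in every row), so the smuggler never plays it.
On the remaining 2×2 (Port, Border vs Route-1, Route-2):
Let the inspector play Port with probability p. Expected payoff against Route-1: 2p + 7(1−p) = −5p + 7; against Route-2: 4p + (-2)(1−p) = 6p − 2.
Setting these equal: −5p + 7 = 6p − 2 ⇒ −11p = -9 ⇒ p = 9/11, and the value is (-5)·(9/11) + 7 = 32/11.
For the smuggler: with q = P(Route-1), equating Port's and Border's payoffs gives −2q + 4 = 9q − 2 ⇒ q = 6/11.

32/11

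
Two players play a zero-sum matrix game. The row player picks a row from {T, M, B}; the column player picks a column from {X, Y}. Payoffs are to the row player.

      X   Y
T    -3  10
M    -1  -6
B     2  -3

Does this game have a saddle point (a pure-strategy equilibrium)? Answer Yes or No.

Row minima: T → -3, M → -6, B → -3; maximin = -3.
Column maxima: X → 2, Y → 10; minimax = 2.
-3 ≠ 2, so no pure-strategy equilibrium exists.

No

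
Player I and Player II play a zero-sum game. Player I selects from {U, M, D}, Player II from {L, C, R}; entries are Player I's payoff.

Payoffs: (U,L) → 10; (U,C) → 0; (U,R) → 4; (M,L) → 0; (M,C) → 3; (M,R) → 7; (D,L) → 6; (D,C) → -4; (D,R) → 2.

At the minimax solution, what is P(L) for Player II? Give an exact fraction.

3/13

Row minima: U → 0, M → 0, D → -4; maximin = 0.
Column maxima: L → 10, C → 3, R → 7; minimax = 3.
0 ≠ 3, so there is no saddle point; optimal play is mixed.
D is strictly dominated by U, so Player I never plays it.
R is strictly dominated by C (it gives Player I strictly more in every row), so Player II never plays it.
On the remaining 2×2 (U, M vs L, C):
Let Player I play U with probability p. Expected payoff against L: 10p + 0(1−p) = 10p; against C: 0p + 3(1−p) = −3p + 3.
Setting these equal: 10p = −3p + 3 ⇒ 13p = 3 ⇒ p = 3/13, and the value is (10)·(3/13) = 30/13.
For Player II: with q = P(L), equating U's and M's payoffs gives 10q = −3q + 3 ⇒ q = 3/13.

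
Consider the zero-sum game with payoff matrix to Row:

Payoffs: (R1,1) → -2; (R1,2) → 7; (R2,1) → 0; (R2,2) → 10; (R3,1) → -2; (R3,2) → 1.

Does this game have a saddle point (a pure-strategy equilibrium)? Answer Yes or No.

Row minima: R1 → -2, R2 → 0, R3 → -2; maximin = 0.
Column maxima: 1 → 0, 2 → 10; minimax = 0.
maximin = minimax = 0, so a saddle point exists.

Yes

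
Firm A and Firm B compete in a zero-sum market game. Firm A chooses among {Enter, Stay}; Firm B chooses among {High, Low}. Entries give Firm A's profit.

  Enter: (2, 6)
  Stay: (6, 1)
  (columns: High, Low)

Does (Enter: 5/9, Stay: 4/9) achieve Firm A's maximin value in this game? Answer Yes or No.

Against High this mix gives (5/9)·2 + (4/9)·6 = 34/9.
Against Low this mix gives (5/9)·6 + (4/9)·1 = 34/9.
All of Firm B's active replies (High, Low) yield 34/9, and no column does worse for Firm A. The mix makes Firm B indifferent and guarantees 34/9, so it is optimal.

Yes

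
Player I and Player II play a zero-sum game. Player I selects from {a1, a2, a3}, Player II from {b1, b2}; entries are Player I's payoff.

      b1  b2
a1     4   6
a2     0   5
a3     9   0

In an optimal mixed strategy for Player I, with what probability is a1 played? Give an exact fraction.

Row minima: a1 → 4, a2 → 0, a3 → 0; maximin = 4.
Column maxima: b1 → 9, b2 → 6; minimax = 6.
4 ≠ 6, so there is no saddle point; optimal play is mixed.
a2 is strictly dominated by a1, so Player I never plays it.
On the remaining 2×2 (a1, a3 vs b1, b2):
Let Player I play a1 with probability p. Expected payoff against b1: 4p + 9(1−p) = −5p + 9; against b2: 6p + 0(1−p) = 6p.
Setting these equal: −5p + 9 = 6p ⇒ −11p = -9 ⇒ p = 9/11, and the value is (-5)·(9/11) + 9 = 54/11.
For Player II: with q = P(b1), equating a1's and a3's payoffs gives −2q + 6 = 9q ⇒ q = 6/11.

9/11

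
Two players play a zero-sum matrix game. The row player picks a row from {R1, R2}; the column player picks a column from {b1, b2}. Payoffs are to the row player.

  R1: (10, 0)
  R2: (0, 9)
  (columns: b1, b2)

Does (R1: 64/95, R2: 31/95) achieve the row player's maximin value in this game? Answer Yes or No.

No

Against b1 this mix gives (64/95)·10 + (31/95)·0 = 128/19.
Against b2 this mix gives (64/95)·0 + (31/95)·9 = 279/95.
The column player will play b2, holding the row player to 279/95. Shifting weight toward the row that does better against b2 would raise this floor (the equalizing mix achieves 90/19 against both b2 and b1), so the proposed strategy is not optimal.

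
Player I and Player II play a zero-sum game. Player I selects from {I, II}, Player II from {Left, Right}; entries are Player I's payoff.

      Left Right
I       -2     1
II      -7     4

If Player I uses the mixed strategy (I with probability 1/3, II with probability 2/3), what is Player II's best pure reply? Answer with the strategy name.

If Player II plays Left, Player I's expected payoff is (1/3)·(-2) + (2/3)·(-7) = -16/3.
If Player II plays Right, Player I's expected payoff is (1/3)·1 + (2/3)·4 = 3.
Player II minimizes Player I's payoff; the smallest is -16/3, so the best response is Left.

Left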